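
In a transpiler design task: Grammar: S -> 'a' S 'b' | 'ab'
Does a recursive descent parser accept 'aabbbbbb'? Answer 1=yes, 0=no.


Grammar accepts strings of the form a^n b^n (n >= 1)
Word: 'aabbbbbb'
Counting: 2 a's and 6 b's
Check: 2 == 6? No
Mismatch: a-count != b-count
Rejected

0


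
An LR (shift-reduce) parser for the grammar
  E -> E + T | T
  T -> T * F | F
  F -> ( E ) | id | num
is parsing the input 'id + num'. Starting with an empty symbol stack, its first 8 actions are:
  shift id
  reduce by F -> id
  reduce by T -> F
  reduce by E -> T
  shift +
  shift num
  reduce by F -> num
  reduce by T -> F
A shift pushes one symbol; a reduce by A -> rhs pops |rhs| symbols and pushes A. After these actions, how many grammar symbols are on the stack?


Tracking the symbol stack through each action:
  Action 1: shift 'id' : push -> stack = [id] (size 1)
  Action 2: reduce by F -> id : pop 1, push F -> stack = [F] (size 1)
  Action 3: reduce by T -> F : pop 1, push T -> stack = [T] (size 1)
  Action 4: reduce by E -> T : pop 1, push E -> stack = [E] (size 1)
  Action 5: shift '+' : push -> stack = [E, +] (size 2)
  Action 6: shift 'num' : push -> stack = [E, +, num] (size 3)
  Action 7: reduce by F -> num : pop 1, push F -> stack = [E, +, F] (size 3)
  Action 8: reduce by T -> F : pop 1, push T -> stack = [E, +, T] (size 3)
Final stack size: 3

3


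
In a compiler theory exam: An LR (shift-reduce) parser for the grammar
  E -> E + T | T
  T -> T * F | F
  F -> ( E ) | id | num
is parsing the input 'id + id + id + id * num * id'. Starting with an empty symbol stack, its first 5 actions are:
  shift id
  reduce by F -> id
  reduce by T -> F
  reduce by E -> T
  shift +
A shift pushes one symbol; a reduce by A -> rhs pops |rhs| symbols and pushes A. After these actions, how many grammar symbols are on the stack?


Tracking the symbol stack through each action:
  Action 1: shift 'id' : push -> stack = [id] (size 1)
  Action 2: reduce by F -> id : pop 1, push F -> stack = [F] (size 1)
  Action 3: reduce by T -> F : pop 1, push T -> stack = [T] (size 1)
  Action 4: reduce by E -> T : pop 1, push E -> stack = [E] (size 1)
  Action 5: shift '+' : push -> stack = [E, +] (size 2)
Final stack size: 2

2


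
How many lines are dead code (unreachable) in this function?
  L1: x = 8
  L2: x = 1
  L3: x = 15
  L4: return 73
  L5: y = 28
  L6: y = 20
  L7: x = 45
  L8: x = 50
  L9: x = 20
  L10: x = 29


Analyzing control flow:
  L1: reachable (before return)
  L2: reachable (before return)
  L3: reachable (before return)
  L4: reachable (return statement)
  L5: DEAD (after return at L4)
  L6: DEAD (after return at L4)
  L7: DEAD (after return at L4)
  L8: DEAD (after return at L4)
  L9: DEAD (after return at L4)
  L10: DEAD (after return at L4)
Return at L4, total lines = 10
Dead lines: L5 through L10
Count: 6

6


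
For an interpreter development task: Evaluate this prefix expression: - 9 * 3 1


Parsing prefix expression: - 9 * 3 1
Step 1: Innermost operation '* 3 1'
  3 * 1 = 3
Step 2: Outer operation '- 9 [3]'
  9 - 3 = 6

6


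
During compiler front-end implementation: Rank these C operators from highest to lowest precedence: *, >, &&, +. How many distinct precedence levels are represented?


Looking up precedence for each operator:
  * -> precedence 6
  > -> precedence 4
  && -> precedence 2
  + -> precedence 5
Sorted highest to lowest: *, +, >, &&
Distinct precedence values: [6, 5, 4, 2]
Number of distinct levels: 4

4


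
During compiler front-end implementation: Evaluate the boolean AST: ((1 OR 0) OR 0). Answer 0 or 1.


Step 1: Evaluate inner node
  1 OR 0 = 1
Step 2: Evaluate root node
  1 OR 0 = 1

1


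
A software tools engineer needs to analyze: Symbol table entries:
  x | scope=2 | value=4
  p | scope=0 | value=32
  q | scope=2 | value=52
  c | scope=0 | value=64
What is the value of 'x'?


Searching symbol table for 'x':
  x | scope=2 | value=4 <- MATCH
  p | scope=0 | value=32
  q | scope=2 | value=52
  c | scope=0 | value=64
Found 'x' at scope 2 with value 4

4


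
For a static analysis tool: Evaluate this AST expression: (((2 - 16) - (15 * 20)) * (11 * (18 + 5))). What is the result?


Expression: (((2 - 16) - (15 * 20)) * (11 * (18 + 5)))
Evaluating step by step:
  2 - 16 = -14
  15 * 20 = 300
  -14 - 300 = -314
  18 + 5 = 23
  11 * 23 = 253
  -314 * 253 = -79442
Result: -79442

-79442


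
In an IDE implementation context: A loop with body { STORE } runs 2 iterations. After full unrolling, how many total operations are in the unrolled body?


Loop body operations: STORE (1 op per iteration)
Unrolling 2 iterations:
  Iteration 1: STORE (1 ops)
  Iteration 2: STORE (1 ops)
Total: 2 iterations * 1 ops/iter = 2 operations

2


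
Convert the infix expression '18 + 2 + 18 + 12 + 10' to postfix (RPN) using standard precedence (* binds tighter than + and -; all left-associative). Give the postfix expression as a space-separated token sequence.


Applying the shunting-yard algorithm:
  Operand 18 -> output
  Push '+' onto operator stack -> op-stack: [+]
  Operand 2 -> output
  See '+' (prec 1); top '+' (prec 1) >= it -> pop '+' to output
  Push '+' onto operator stack -> op-stack: [+]
  Operand 18 -> output
  See '+' (prec 1); top '+' (prec 1) >= it -> pop '+' to output
  Push '+' onto operator stack -> op-stack: [+]
  Operand 12 -> output
  See '+' (prec 1); top '+' (prec 1) >= it -> pop '+' to output
  Push '+' onto operator stack -> op-stack: [+]
  Operand 10 -> output
  End of input: pop '+' to output
Postfix result: 18 2 + 18 + 12 + 10 +

18 2 + 18 + 12 + 10 +


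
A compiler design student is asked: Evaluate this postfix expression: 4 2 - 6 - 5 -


Processing tokens left to right:
Push 4, Push 2
Pop 4 and 2, compute 4 - 2 = 2, push 2
Push 6
Pop 2 and 6, compute 2 - 6 = -4, push -4
Push 5
Pop -4 and 5, compute -4 - 5 = -9, push -9
Stack result: -9

-9


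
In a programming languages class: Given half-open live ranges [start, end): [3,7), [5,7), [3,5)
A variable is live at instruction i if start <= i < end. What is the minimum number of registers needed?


Live ranges:
  Var0: [3, 7)
  Var1: [5, 7)
  Var2: [3, 5)
Sweep-line events (position, delta, active):
  pos=3 start -> active=1
  pos=3 start -> active=2
  pos=5 end -> active=1
  pos=5 start -> active=2
  pos=7 end -> active=1
  pos=7 end -> active=0
Maximum simultaneous active: 2
Minimum registers needed: 2

2


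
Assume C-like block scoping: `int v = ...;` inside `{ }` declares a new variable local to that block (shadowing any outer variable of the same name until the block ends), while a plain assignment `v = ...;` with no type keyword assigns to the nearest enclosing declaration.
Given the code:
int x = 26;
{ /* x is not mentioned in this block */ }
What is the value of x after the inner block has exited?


Analyzing scoping rules:
Outer scope: declares x = 26
Inner block: x is neither redeclared nor assigned -> unchanged
After the block -> 26
Result: 26

26


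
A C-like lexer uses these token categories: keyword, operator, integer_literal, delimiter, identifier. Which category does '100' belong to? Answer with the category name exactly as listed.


Token: '100'
Checking categories:
  identifier: no
  integer_literal: YES
  operator: no
  keyword: no
  delimiter: no
Category: integer_literal

integer_literal


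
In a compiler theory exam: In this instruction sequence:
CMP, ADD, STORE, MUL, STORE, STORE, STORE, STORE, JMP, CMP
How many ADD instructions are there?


Scanning instruction sequence for ADD:
  Position 1: CMP
  Position 2: ADD <- MATCH
  Position 3: STORE
  Position 4: MUL
  Position 5: STORE
  Position 6: STORE
  Position 7: STORE
  Position 8: STORE
  Position 9: JMP
  Position 10: CMP
Matches at positions: [2]
Total ADD count: 1

1


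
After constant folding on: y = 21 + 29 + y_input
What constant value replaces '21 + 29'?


Identifying constant sub-expression:
  Original: y = 21 + 29 + y_input
  21 and 29 are both compile-time constants
  Evaluating: 21 + 29 = 50
  After folding: y = 50 + y_input

50


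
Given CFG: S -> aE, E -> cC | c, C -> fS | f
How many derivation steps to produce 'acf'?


Grammar: S -> aE, E -> cC | c, C -> fS | f
Deriving 'acf':
Step 1: S -> aE => aE
Step 2: E -> cC => acC
Step 3: C -> f => acf
Total derivation steps: 3

3


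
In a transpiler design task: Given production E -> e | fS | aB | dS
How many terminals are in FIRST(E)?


Production: E -> e | fS | aB | dS
Examining each alternative for leading terminals:
  E -> e : first terminal = 'e'
  E -> fS : first terminal = 'f'
  E -> aB : first terminal = 'a'
  E -> dS : first terminal = 'd'
FIRST(E) = {a, d, e, f}
Count: 4

4


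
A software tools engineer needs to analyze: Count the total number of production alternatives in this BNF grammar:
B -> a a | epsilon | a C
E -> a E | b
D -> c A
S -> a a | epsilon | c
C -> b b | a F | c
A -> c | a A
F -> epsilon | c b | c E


Counting alternatives per rule:
  B: 3 alternative(s)
  E: 2 alternative(s)
  D: 1 alternative(s)
  S: 3 alternative(s)
  C: 3 alternative(s)
  A: 2 alternative(s)
  F: 3 alternative(s)
Sum: 3 + 2 + 1 + 3 + 3 + 2 + 3 = 17

17


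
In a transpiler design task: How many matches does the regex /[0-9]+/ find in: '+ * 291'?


Pattern: /[0-9]+/ (int literals)
Input: '+ * 291'
Scanning for matches:
  Match 1: '291'
Total matches: 1

1


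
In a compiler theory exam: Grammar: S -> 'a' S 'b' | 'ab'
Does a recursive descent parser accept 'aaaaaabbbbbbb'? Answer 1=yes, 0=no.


Grammar accepts strings of the form a^n b^n (n >= 1)
Word: 'aaaaaabbbbbbb'
Counting: 6 a's and 7 b's
Check: 6 == 7? No
Mismatch: a-count != b-count
Rejected

0


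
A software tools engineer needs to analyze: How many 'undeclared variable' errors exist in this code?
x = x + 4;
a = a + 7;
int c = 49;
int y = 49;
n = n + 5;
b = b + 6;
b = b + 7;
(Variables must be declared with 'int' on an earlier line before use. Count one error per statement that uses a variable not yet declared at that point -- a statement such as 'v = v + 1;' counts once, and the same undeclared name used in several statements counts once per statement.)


Scanning code line by line:
  Line 1: use 'x' -> ERROR (undeclared)
  Line 2: use 'a' -> ERROR (undeclared)
  Line 3: declare 'c' -> declared = ['c']
  Line 4: declare 'y' -> declared = ['c', 'y']
  Line 5: use 'n' -> ERROR (undeclared)
  Line 6: use 'b' -> ERROR (undeclared)
  Line 7: use 'b' -> ERROR (undeclared)
Total undeclared variable errors: 5

5


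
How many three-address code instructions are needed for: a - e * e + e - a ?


Expression: a - e * e + e - a
Generating three-address code (respecting * over +/- precedence):
  Instruction 1: t1 = e * e
  Instruction 2: t2 = a - t1
  Instruction 3: t3 = t2 + e
  Instruction 4: t4 = t3 - a
Total instructions: 4

4


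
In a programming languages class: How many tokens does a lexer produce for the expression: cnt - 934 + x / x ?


Scanning 'cnt - 934 + x / x'
Token 1: 'cnt' -> identifier
Token 2: '-' -> operator
Token 3: '934' -> integer_literal
Token 4: '+' -> operator
Token 5: 'x' -> identifier
Token 6: '/' -> operator
Token 7: 'x' -> identifier
Total tokens: 7

7


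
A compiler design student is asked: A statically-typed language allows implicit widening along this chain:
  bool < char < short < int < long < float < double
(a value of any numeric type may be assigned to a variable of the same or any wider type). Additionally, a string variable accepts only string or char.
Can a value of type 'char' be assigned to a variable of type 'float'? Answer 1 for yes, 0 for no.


Target variable type: float
Source value type: char
Numeric ranks: char=1, float=5
Widening allowed iff rank(source) <= rank(target): 1 <= 5? Yes
Result: 1

1


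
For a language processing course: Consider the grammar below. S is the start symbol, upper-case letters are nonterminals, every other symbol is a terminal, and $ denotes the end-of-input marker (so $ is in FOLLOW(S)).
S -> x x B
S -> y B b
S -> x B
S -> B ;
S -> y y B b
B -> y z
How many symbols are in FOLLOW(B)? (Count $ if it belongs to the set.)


S is the start symbol and does not occur in any rule body, so FOLLOW(S) = {$}.
Examining every occurrence of B in a rule body:
  S -> x x B : B is at the right end -> add FOLLOW(S) = {$}
  S -> y B b : B is followed by terminal 'b' -> add 'b'
  S -> x B : B is at the right end -> add FOLLOW(S) = {$} (already in the set)
  S -> B ; : B is followed by terminal ';' -> add ';'
  S -> y y B b : B is followed by terminal 'b' -> add 'b' (already in the set)
  B -> y z : B does not occur in the body -> contributes nothing
FOLLOW(B) = {;, b, $}
Count: 3

3


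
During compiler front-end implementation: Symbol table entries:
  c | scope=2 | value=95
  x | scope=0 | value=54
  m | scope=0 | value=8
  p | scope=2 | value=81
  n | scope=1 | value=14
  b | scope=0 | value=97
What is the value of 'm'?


Searching symbol table for 'm':
  c | scope=2 | value=95
  x | scope=0 | value=54
  m | scope=0 | value=8 <- MATCH
  p | scope=2 | value=81
  n | scope=1 | value=14
  b | scope=0 | value=97
Found 'm' at scope 0 with value 8

8


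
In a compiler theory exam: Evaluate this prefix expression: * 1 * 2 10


Parsing prefix expression: * 1 * 2 10
Step 1: Innermost operation '* 2 10'
  2 * 10 = 20
Step 2: Outer operation '* 1 [20]'
  1 * 20 = 20

20


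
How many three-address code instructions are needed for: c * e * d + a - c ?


Expression: c * e * d + a - c
Generating three-address code (respecting * over +/- precedence):
  Instruction 1: t1 = c * e
  Instruction 2: t2 = t1 * d
  Instruction 3: t3 = t2 + a
  Instruction 4: t4 = t3 - c
Total instructions: 4

4


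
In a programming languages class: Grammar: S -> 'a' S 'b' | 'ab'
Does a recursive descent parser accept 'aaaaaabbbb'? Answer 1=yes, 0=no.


Grammar accepts strings of the form a^n b^n (n >= 1)
Word: 'aaaaaabbbb'
Counting: 6 a's and 4 b's
Check: 6 == 4? No
Mismatch: a-count != b-count
Rejected

0


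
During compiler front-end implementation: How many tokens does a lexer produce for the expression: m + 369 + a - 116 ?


Scanning 'm + 369 + a - 116'
Token 1: 'm' -> identifier
Token 2: '+' -> operator
Token 3: '369' -> integer_literal
Token 4: '+' -> operator
Token 5: 'a' -> identifier
Token 6: '-' -> operator
Token 7: '116' -> integer_literal
Total tokens: 7

7


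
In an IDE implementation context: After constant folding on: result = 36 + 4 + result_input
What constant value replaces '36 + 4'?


Identifying constant sub-expression:
  Original: result = 36 + 4 + result_input
  36 and 4 are both compile-time constants
  Evaluating: 36 + 4 = 40
  After folding: result = 40 + result_input

40


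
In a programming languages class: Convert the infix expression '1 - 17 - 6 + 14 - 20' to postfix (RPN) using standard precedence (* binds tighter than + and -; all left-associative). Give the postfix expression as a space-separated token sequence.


Applying the shunting-yard algorithm:
  Operand 1 -> output
  Push '-' onto operator stack -> op-stack: [-]
  Operand 17 -> output
  See '-' (prec 1); top '-' (prec 1) >= it -> pop '-' to output
  Push '-' onto operator stack -> op-stack: [-]
  Operand 6 -> output
  See '+' (prec 1); top '-' (prec 1) >= it -> pop '-' to output
  Push '+' onto operator stack -> op-stack: [+]
  Operand 14 -> output
  See '-' (prec 1); top '+' (prec 1) >= it -> pop '+' to output
  Push '-' onto operator stack -> op-stack: [-]
  Operand 20 -> output
  End of input: pop '-' to output
Postfix result: 1 17 - 6 - 14 + 20 -

1 17 - 6 - 14 + 20 -


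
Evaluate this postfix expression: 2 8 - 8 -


Processing tokens left to right:
Push 2, Push 8
Pop 2 and 8, compute 2 - 8 = -6, push -6
Push 8
Pop -6 and 8, compute -6 - 8 = -14, push -14
Stack result: -14

-14


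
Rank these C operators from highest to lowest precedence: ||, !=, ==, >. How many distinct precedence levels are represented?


Looking up precedence for each operator:
  || -> precedence 1
  != -> precedence 3
  == -> precedence 3
  > -> precedence 4
Sorted highest to lowest: >, !=, ==, ||
Distinct precedence values: [4, 3, 1]
Number of distinct levels: 3

3


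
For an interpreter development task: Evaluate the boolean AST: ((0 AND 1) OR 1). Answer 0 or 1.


Step 1: Evaluate inner node
  0 AND 1 = 0
Step 2: Evaluate root node
  0 OR 1 = 1

1


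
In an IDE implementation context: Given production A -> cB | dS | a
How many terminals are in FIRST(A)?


Production: A -> cB | dS | a
Examining each alternative for leading terminals:
  A -> cB : first terminal = 'c'
  A -> dS : first terminal = 'd'
  A -> a : first terminal = 'a'
FIRST(A) = {a, c, d}
Count: 3

3


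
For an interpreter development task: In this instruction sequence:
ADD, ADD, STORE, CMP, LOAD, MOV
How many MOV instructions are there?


Scanning instruction sequence for MOV:
  Position 1: ADD
  Position 2: ADD
  Position 3: STORE
  Position 4: CMP
  Position 5: LOAD
  Position 6: MOV <- MATCH
Matches at positions: [6]
Total MOV count: 1

1


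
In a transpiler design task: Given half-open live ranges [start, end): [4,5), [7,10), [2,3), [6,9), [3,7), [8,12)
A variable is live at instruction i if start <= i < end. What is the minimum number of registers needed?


Live ranges:
  Var0: [4, 5)
  Var1: [7, 10)
  Var2: [2, 3)
  Var3: [6, 9)
  Var4: [3, 7)
  Var5: [8, 12)
Sweep-line events (position, delta, active):
  pos=2 start -> active=1
  pos=3 end -> active=0
  pos=3 start -> active=1
  pos=4 start -> active=2
  pos=5 end -> active=1
  pos=6 start -> active=2
  pos=7 end -> active=1
  pos=7 start -> active=2
  pos=8 start -> active=3
  pos=9 end -> active=2
  pos=10 end -> active=1
  pos=12 end -> active=0
Maximum simultaneous active: 3
Minimum registers needed: 3

3


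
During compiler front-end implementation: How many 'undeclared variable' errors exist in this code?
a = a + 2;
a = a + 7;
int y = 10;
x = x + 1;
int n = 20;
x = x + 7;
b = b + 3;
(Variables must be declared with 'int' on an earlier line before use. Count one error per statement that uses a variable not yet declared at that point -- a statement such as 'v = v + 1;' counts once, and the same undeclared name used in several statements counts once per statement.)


Scanning code line by line:
  Line 1: use 'a' -> ERROR (undeclared)
  Line 2: use 'a' -> ERROR (undeclared)
  Line 3: declare 'y' -> declared = ['y']
  Line 4: use 'x' -> ERROR (undeclared)
  Line 5: declare 'n' -> declared = ['n', 'y']
  Line 6: use 'x' -> ERROR (undeclared)
  Line 7: use 'b' -> ERROR (undeclared)
Total undeclared variable errors: 5

5


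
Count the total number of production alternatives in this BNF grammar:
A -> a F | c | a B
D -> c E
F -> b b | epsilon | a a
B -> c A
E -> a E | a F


Counting alternatives per rule:
  A: 3 alternative(s)
  D: 1 alternative(s)
  F: 3 alternative(s)
  B: 1 alternative(s)
  E: 2 alternative(s)
Sum: 3 + 1 + 3 + 1 + 2 = 10

10


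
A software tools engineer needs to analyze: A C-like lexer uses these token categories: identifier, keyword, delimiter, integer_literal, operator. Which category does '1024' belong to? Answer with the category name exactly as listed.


Token: '1024'
Checking categories:
  identifier: no
  integer_literal: YES
  operator: no
  keyword: no
  delimiter: no
Category: integer_literal

integer_literal


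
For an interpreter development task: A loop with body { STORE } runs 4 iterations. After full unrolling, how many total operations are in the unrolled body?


Loop body operations: STORE (1 op per iteration)
Unrolling 4 iterations:
  Iteration 1: STORE (1 ops)
  Iteration 2: STORE (1 ops)
  Iteration 3: STORE (1 ops)
  Iteration 4: STORE (1 ops)
Total: 4 iterations * 1 ops/iter = 4 operations

4


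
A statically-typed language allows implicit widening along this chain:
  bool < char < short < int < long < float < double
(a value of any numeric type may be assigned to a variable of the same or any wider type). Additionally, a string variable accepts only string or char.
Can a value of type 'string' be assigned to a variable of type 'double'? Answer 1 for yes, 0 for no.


Target variable type: double
Source value type: string
Rule: string cannot widen to any numeric type
Result: 0

0


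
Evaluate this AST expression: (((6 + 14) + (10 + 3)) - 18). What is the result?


Expression: (((6 + 14) + (10 + 3)) - 18)
Evaluating step by step:
  6 + 14 = 20
  10 + 3 = 13
  20 + 13 = 33
  33 - 18 = 15
Result: 15

15


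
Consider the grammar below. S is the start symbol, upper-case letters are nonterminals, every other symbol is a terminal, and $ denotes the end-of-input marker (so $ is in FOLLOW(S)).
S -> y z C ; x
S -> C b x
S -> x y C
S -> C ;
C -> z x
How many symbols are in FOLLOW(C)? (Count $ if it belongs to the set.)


S is the start symbol and does not occur in any rule body, so FOLLOW(S) = {$}.
Examining every occurrence of C in a rule body:
  S -> y z C ; x : C is followed by terminal ';' -> add ';'
  S -> C b x : C is followed by terminal 'b' -> add 'b'
  S -> x y C : C is at the right end -> add FOLLOW(S) = {$}
  S -> C ; : C is followed by terminal ';' -> add ';' (already in the set)
  C -> z x : C does not occur in the body -> contributes nothing
FOLLOW(C) = {;, b, $}
Count: 3

3


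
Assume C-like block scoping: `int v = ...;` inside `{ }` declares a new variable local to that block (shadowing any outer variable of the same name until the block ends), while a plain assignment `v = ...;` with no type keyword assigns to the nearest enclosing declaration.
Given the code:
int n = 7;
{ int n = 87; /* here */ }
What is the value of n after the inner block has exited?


Analyzing scoping rules:
Outer scope: declares n = 7
Inner block: 'int n = 87;' declares a NEW n that shadows the outer one
When the block exits the inner n goes out of scope; the outer n was never modified -> 7
Result: 7

7


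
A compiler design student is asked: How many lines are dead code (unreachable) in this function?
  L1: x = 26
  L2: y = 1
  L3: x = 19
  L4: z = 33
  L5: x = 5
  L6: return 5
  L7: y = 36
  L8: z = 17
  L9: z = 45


Analyzing control flow:
  L1: reachable (before return)
  L2: reachable (before return)
  L3: reachable (before return)
  L4: reachable (before return)
  L5: reachable (before return)
  L6: reachable (return statement)
  L7: DEAD (after return at L6)
  L8: DEAD (after return at L6)
  L9: DEAD (after return at L6)
Return at L6, total lines = 9
Dead lines: L7 through L9
Count: 3

3


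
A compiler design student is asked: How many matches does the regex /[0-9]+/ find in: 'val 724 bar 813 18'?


Pattern: /[0-9]+/ (int literals)
Input: 'val 724 bar 813 18'
Scanning for matches:
  Match 1: '724'
  Match 2: '813'
  Match 3: '18'
Total matches: 3

3


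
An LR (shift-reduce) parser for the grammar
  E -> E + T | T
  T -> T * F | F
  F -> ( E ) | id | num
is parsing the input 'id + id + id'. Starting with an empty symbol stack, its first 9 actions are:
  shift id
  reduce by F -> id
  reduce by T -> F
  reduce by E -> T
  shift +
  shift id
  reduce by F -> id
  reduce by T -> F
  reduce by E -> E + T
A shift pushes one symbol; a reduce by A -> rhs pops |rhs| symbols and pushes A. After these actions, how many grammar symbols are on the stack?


Tracking the symbol stack through each action:
  Action 1: shift 'id' : push -> stack = [id] (size 1)
  Action 2: reduce by F -> id : pop 1, push F -> stack = [F] (size 1)
  Action 3: reduce by T -> F : pop 1, push T -> stack = [T] (size 1)
  Action 4: reduce by E -> T : pop 1, push E -> stack = [E] (size 1)
  Action 5: shift '+' : push -> stack = [E, +] (size 2)
  Action 6: shift 'id' : push -> stack = [E, +, id] (size 3)
  Action 7: reduce by F -> id : pop 1, push F -> stack = [E, +, F] (size 3)
  Action 8: reduce by T -> F : pop 1, push T -> stack = [E, +, T] (size 3)
  Action 9: reduce by E -> E + T : pop 3, push E -> stack = [E] (size 1)
Final stack size: 1

1


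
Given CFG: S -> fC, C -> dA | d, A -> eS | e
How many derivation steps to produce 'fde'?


Grammar: S -> fC, C -> dA | d, A -> eS | e
Deriving 'fde':
Step 1: S -> fC => fC
Step 2: C -> dA => fdA
Step 3: A -> e => fde
Total derivation steps: 3

3


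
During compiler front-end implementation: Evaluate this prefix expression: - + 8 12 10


Parsing prefix expression: - + 8 12 10
Step 1: Innermost operation '+ 8 12'
  8 + 12 = 20
Step 2: Outer operation '- [20] 10'
  20 - 10 = 10

10


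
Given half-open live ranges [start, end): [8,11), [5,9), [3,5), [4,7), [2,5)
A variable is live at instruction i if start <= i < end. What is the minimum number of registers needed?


Live ranges:
  Var0: [8, 11)
  Var1: [5, 9)
  Var2: [3, 5)
  Var3: [4, 7)
  Var4: [2, 5)
Sweep-line events (position, delta, active):
  pos=2 start -> active=1
  pos=3 start -> active=2
  pos=4 start -> active=3
  pos=5 end -> active=2
  pos=5 end -> active=1
  pos=5 start -> active=2
  pos=7 end -> active=1
  pos=8 start -> active=2
  pos=9 end -> active=1
  pos=11 end -> active=0
Maximum simultaneous active: 3
Minimum registers needed: 3

3


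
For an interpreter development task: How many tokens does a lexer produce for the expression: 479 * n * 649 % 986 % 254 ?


Scanning '479 * n * 649 % 986 % 254'
Token 1: '479' -> integer_literal
Token 2: '*' -> operator
Token 3: 'n' -> identifier
Token 4: '*' -> operator
Token 5: '649' -> integer_literal
Token 6: '%' -> operator
Token 7: '986' -> integer_literal
Token 8: '%' -> operator
Token 9: '254' -> integer_literal
Total tokens: 9

9


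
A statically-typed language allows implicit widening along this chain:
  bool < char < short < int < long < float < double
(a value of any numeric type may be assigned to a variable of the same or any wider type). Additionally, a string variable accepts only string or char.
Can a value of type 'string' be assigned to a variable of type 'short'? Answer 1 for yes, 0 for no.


Target variable type: short
Source value type: string
Rule: string cannot widen to any numeric type
Result: 0

0


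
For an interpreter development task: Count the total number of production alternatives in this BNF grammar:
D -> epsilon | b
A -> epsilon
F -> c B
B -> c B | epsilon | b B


Counting alternatives per rule:
  D: 2 alternative(s)
  A: 1 alternative(s)
  F: 1 alternative(s)
  B: 3 alternative(s)
Sum: 2 + 1 + 1 + 3 = 7

7


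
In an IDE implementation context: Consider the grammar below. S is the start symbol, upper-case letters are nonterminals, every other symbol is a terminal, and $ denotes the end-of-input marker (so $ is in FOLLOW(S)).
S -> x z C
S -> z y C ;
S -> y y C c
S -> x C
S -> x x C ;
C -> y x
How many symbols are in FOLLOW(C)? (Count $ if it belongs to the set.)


S is the start symbol and does not occur in any rule body, so FOLLOW(S) = {$}.
Examining every occurrence of C in a rule body:
  S -> x z C : C is at the right end -> add FOLLOW(S) = {$}
  S -> z y C ; : C is followed by terminal ';' -> add ';'
  S -> y y C c : C is followed by terminal 'c' -> add 'c'
  S -> x C : C is at the right end -> add FOLLOW(S) = {$} (already in the set)
  S -> x x C ; : C is followed by terminal ';' -> add ';' (already in the set)
  C -> y x : C does not occur in the body -> contributes nothing
FOLLOW(C) = {;, c, $}
Count: 3

3


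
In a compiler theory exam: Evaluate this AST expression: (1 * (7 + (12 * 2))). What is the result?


Expression: (1 * (7 + (12 * 2)))
Evaluating step by step:
  12 * 2 = 24
  7 + 24 = 31
  1 * 31 = 31
Result: 31

31


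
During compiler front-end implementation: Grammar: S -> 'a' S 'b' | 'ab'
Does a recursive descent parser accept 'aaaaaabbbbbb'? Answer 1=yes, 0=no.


Grammar accepts strings of the form a^n b^n (n >= 1)
Word: 'aaaaaabbbbbb'
Counting: 6 a's and 6 b's
Check: 6 == 6? Yes
Derivation (S -> aSb applied 5 time(s), then S -> ab): S => aSb => aaSbb => aaaSbbb => aaaaSbbbb => aaaaaSbbbbb => aaaaaabbbbbb
Accepted

1


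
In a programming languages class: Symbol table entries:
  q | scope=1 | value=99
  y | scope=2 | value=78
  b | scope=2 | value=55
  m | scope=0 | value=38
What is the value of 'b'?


Searching symbol table for 'b':
  q | scope=1 | value=99
  y | scope=2 | value=78
  b | scope=2 | value=55 <- MATCH
  m | scope=0 | value=38
Found 'b' at scope 2 with value 55

55


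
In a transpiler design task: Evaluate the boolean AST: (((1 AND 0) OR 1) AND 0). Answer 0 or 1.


Step 1: Evaluate inner node
  1 AND 0 = 0
Step 2: Evaluate next node
  0 OR 1 = 1
Step 3: Evaluate root node
  1 AND 0 = 0

0


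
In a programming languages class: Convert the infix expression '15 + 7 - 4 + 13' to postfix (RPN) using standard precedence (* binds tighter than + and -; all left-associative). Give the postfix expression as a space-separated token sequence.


Applying the shunting-yard algorithm:
  Operand 15 -> output
  Push '+' onto operator stack -> op-stack: [+]
  Operand 7 -> output
  See '-' (prec 1); top '+' (prec 1) >= it -> pop '+' to output
  Push '-' onto operator stack -> op-stack: [-]
  Operand 4 -> output
  See '+' (prec 1); top '-' (prec 1) >= it -> pop '-' to output
  Push '+' onto operator stack -> op-stack: [+]
  Operand 13 -> output
  End of input: pop '+' to output
Postfix result: 15 7 + 4 - 13 +

15 7 + 4 - 13 +


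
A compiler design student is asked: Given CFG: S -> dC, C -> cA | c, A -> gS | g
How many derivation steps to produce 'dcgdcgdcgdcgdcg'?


Grammar: S -> dC, C -> cA | c, A -> gS | g
Deriving 'dcgdcgdcgdcgdcg':
Step 1: S -> dC => dC
Step 2: C -> cA => dcA
Step 3: A -> gS => dcgS
Step 4: S -> dC => dcgdC
Step 5: C -> cA => dcgdcA
Step 6: A -> gS => dcgdcgS
Step 7: S -> dC => dcgdcgdC
Step 8: C -> cA => dcgdcgdcA
Step 9: A -> gS => dcgdcgdcgS
Step 10: S -> dC => dcgdcgdcgdC
Step 11: C -> cA => dcgdcgdcgdcA
Step 12: A -> gS => dcgdcgdcgdcgS
Step 13: S -> dC => dcgdcgdcgdcgdC
Step 14: C -> cA => dcgdcgdcgdcgdcA
Step 15: A -> g => dcgdcgdcgdcgdcg
Total derivation steps: 15

15


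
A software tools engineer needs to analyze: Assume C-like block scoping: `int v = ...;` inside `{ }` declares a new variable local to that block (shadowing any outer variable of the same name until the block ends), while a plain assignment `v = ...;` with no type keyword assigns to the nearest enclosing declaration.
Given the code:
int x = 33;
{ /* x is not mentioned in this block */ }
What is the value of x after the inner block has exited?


Analyzing scoping rules:
Outer scope: declares x = 33
Inner block: x is neither redeclared nor assigned -> unchanged
After the block -> 33
Result: 33

33


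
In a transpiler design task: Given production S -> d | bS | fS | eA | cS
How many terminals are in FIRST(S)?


Production: S -> d | bS | fS | eA | cS
Examining each alternative for leading terminals:
  S -> d : first terminal = 'd'
  S -> bS : first terminal = 'b'
  S -> fS : first terminal = 'f'
  S -> eA : first terminal = 'e'
  S -> cS : first terminal = 'c'
FIRST(S) = {b, c, d, e, f}
Count: 5

5


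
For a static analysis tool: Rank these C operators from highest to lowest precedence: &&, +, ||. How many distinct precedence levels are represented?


Looking up precedence for each operator:
  && -> precedence 2
  + -> precedence 5
  || -> precedence 1
Sorted highest to lowest: +, &&, ||
Distinct precedence values: [5, 2, 1]
Number of distinct levels: 3

3


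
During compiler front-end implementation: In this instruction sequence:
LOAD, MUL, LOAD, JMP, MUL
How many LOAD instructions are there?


Scanning instruction sequence for LOAD:
  Position 1: LOAD <- MATCH
  Position 2: MUL
  Position 3: LOAD <- MATCH
  Position 4: JMP
  Position 5: MUL
Matches at positions: [1, 3]
Total LOAD count: 2

2


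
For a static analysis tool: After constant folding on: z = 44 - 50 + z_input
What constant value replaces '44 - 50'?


Identifying constant sub-expression:
  Original: z = 44 - 50 + z_input
  44 and 50 are both compile-time constants
  Evaluating: 44 - 50 = -6
  After folding: z = -6 + z_input

-6


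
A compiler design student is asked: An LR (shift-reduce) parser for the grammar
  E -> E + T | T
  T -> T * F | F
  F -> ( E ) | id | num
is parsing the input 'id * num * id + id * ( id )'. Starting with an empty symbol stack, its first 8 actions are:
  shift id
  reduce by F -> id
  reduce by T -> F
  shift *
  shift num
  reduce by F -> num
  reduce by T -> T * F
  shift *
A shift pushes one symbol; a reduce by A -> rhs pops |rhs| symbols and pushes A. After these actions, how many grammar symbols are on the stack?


Tracking the symbol stack through each action:
  Action 1: shift 'id' : push -> stack = [id] (size 1)
  Action 2: reduce by F -> id : pop 1, push F -> stack = [F] (size 1)
  Action 3: reduce by T -> F : pop 1, push T -> stack = [T] (size 1)
  Action 4: shift '*' : push -> stack = [T, *] (size 2)
  Action 5: shift 'num' : push -> stack = [T, *, num] (size 3)
  Action 6: reduce by F -> num : pop 1, push F -> stack = [T, *, F] (size 3)
  Action 7: reduce by T -> T * F : pop 3, push T -> stack = [T] (size 1)
  Action 8: shift '*' : push -> stack = [T, *] (size 2)
Final stack size: 2

2


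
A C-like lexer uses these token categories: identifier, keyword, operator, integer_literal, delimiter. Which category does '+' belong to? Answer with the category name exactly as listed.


Token: '+'
Checking categories:
  identifier: no
  integer_literal: no
  operator: YES
  keyword: no
  delimiter: no
Category: operator

operator


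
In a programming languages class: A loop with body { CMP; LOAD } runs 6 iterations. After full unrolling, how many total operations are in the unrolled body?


Loop body operations: CMP, LOAD (2 ops per iteration)
Unrolling 6 iterations:
  Iteration 1: CMP, LOAD (2 ops)
  Iteration 2: CMP, LOAD (2 ops)
  Iteration 3: CMP, LOAD (2 ops)
  Iteration 4: CMP, LOAD (2 ops)
  Iteration 5: CMP, LOAD (2 ops)
  Iteration 6: CMP, LOAD (2 ops)
Total: 6 iterations * 2 ops/iter = 12 operations

12


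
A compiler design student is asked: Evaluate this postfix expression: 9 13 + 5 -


Processing tokens left to right:
Push 9, Push 13
Pop 9 and 13, compute 9 + 13 = 22, push 22
Push 5
Pop 22 and 5, compute 22 - 5 = 17, push 17
Stack result: 17

17


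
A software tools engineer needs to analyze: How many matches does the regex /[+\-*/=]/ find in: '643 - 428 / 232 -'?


Pattern: /[+\-*/=]/ (operators)
Input: '643 - 428 / 232 -'
Scanning for matches:
  Match 1: '-'
  Match 2: '/'
  Match 3: '-'
Total matches: 3

3


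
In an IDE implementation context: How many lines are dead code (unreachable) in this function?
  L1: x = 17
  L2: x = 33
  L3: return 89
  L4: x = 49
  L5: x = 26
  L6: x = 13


Analyzing control flow:
  L1: reachable (before return)
  L2: reachable (before return)
  L3: reachable (return statement)
  L4: DEAD (after return at L3)
  L5: DEAD (after return at L3)
  L6: DEAD (after return at L3)
Return at L3, total lines = 6
Dead lines: L4 through L6
Count: 3

3


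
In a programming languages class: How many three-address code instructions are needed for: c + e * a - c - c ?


Expression: c + e * a - c - c
Generating three-address code (respecting * over +/- precedence):
  Instruction 1: t1 = e * a
  Instruction 2: t2 = c + t1
  Instruction 3: t3 = t2 - c
  Instruction 4: t4 = t3 - c
Total instructions: 4

4


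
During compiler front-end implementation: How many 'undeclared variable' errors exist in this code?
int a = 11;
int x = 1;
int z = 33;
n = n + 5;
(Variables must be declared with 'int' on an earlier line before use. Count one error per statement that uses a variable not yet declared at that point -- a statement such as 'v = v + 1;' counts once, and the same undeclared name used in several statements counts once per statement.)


Scanning code line by line:
  Line 1: declare 'a' -> declared = ['a']
  Line 2: declare 'x' -> declared = ['a', 'x']
  Line 3: declare 'z' -> declared = ['a', 'x', 'z']
  Line 4: use 'n' -> ERROR (undeclared)
Total undeclared variable errors: 1

1


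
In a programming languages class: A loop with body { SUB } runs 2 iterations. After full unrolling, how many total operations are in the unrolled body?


Loop body operations: SUB (1 op per iteration)
Unrolling 2 iterations:
  Iteration 1: SUB (1 ops)
  Iteration 2: SUB (1 ops)
Total: 2 iterations * 1 ops/iter = 2 operations

2


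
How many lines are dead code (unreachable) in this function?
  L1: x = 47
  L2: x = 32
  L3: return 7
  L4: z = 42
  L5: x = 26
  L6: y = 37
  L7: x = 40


Analyzing control flow:
  L1: reachable (before return)
  L2: reachable (before return)
  L3: reachable (return statement)
  L4: DEAD (after return at L3)
  L5: DEAD (after return at L3)
  L6: DEAD (after return at L3)
  L7: DEAD (after return at L3)
Return at L3, total lines = 7
Dead lines: L4 through L7
Count: 4

4


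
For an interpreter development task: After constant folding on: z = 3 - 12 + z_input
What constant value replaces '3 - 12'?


Identifying constant sub-expression:
  Original: z = 3 - 12 + z_input
  3 and 12 are both compile-time constants
  Evaluating: 3 - 12 = -9
  After folding: z = -9 + z_input

-9


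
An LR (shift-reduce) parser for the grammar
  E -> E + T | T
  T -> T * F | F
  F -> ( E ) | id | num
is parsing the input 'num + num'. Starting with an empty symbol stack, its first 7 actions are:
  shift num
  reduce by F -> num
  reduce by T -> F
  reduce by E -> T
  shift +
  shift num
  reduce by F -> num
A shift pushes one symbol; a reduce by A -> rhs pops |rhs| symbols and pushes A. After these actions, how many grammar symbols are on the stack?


Tracking the symbol stack through each action:
  Action 1: shift 'num' : push -> stack = [num] (size 1)
  Action 2: reduce by F -> num : pop 1, push F -> stack = [F] (size 1)
  Action 3: reduce by T -> F : pop 1, push T -> stack = [T] (size 1)
  Action 4: reduce by E -> T : pop 1, push E -> stack = [E] (size 1)
  Action 5: shift '+' : push -> stack = [E, +] (size 2)
  Action 6: shift 'num' : push -> stack = [E, +, num] (size 3)
  Action 7: reduce by F -> num : pop 1, push F -> stack = [E, +, F] (size 3)
Final stack size: 3

3


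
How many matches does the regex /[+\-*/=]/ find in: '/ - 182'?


Pattern: /[+\-*/=]/ (operators)
Input: '/ - 182'
Scanning for matches:
  Match 1: '/'
  Match 2: '-'
Total matches: 2

2


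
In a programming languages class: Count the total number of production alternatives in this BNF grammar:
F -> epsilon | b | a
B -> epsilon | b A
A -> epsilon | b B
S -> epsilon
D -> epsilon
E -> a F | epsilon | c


Counting alternatives per rule:
  F: 3 alternative(s)
  B: 2 alternative(s)
  A: 2 alternative(s)
  S: 1 alternative(s)
  D: 1 alternative(s)
  E: 3 alternative(s)
Sum: 3 + 2 + 2 + 1 + 1 + 3 = 12

12


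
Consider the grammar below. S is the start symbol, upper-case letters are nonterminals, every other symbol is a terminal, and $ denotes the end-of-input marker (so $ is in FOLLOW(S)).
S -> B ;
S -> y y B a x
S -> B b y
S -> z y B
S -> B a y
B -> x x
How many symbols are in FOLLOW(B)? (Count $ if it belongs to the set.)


S is the start symbol and does not occur in any rule body, so FOLLOW(S) = {$}.
Examining every occurrence of B in a rule body:
  S -> B ; : B is followed by terminal ';' -> add ';'
  S -> y y B a x : B is followed by terminal 'a' -> add 'a'
  S -> B b y : B is followed by terminal 'b' -> add 'b'
  S -> z y B : B is at the right end -> add FOLLOW(S) = {$}
  S -> B a y : B is followed by terminal 'a' -> add 'a' (already in the set)
  B -> x x : B does not occur in the body -> contributes nothing
FOLLOW(B) = {;, a, b, $}
Count: 4

4


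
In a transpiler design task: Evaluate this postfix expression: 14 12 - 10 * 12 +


Processing tokens left to right:
Push 14, Push 12
Pop 14 and 12, compute 14 - 12 = 2, push 2
Push 10
Pop 2 and 10, compute 2 * 10 = 20, push 20
Push 12
Pop 20 and 12, compute 20 + 12 = 32, push 32
Stack result: 32

32


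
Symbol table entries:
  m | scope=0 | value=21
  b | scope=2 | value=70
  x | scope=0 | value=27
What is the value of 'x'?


Searching symbol table for 'x':
  m | scope=0 | value=21
  b | scope=2 | value=70
  x | scope=0 | value=27 <- MATCH
Found 'x' at scope 0 with value 27

27
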